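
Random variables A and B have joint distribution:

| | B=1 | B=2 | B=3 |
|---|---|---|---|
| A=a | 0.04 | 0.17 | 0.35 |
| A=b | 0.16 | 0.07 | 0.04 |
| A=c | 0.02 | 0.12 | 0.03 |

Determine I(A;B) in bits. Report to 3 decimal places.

Marginals: p(A) = (0.5600, 0.2700, 0.1700), p(B) = (0.2200, 0.3600, 0.4200).
I(A;B) = Σ p(x,y)·log₂[p(x,y)/(p(x)p(y))].
  (a,1): 0.04·log₂(0.3247) = -0.0649
  (a,2): 0.17·log₂(0.8433) = -0.0418
  (a,3): 0.35·log₂(1.4881) = 0.2007
  (b,1): 0.16·log₂(2.6936) = 0.2287
  (b,2): 0.07·log₂(0.7202) = -0.0332
  (b,3): 0.04·log₂(0.3527) = -0.0601
  (c,1): 0.02·log₂(0.5348) = -0.0181
  (c,2): 0.12·log₂(1.9608) = 0.1166
  (c,3): 0.03·log₂(0.4202) = -0.0375
Sum = 0.290 bits.

0.290 bits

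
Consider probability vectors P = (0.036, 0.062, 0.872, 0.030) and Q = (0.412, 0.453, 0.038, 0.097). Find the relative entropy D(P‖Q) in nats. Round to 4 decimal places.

2.4859 nats

D(P‖Q) = Σ p·ln(p/q).
  0.036·ln(0.036/0.412) = -0.08775
  0.062·ln(0.062/0.453) = -0.12330
  0.872·ln(0.872/0.038) = 2.73215
  0.030·ln(0.030/0.097) = -0.03521
D(P‖Q) = 2.4859 nats.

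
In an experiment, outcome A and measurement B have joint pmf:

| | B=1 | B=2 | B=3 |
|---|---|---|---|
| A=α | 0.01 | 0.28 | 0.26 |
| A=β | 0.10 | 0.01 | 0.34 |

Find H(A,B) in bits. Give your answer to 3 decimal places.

H(A,B) = −Σ p(x,y)·log₂ p(x,y) over all 6 cells.
  cell (α,1): −0.01·log₂0.01 = 0.0664
  cell (α,2): −0.28·log₂0.28 = 0.5142
  cell (α,3): −0.26·log₂0.26 = 0.5053
  cell (β,1): −0.10·log₂0.10 = 0.3322
  cell (β,2): −0.01·log₂0.01 = 0.0664
  cell (β,3): −0.34·log₂0.34 = 0.5292
Sum = 2.014 bits.

2.014 bits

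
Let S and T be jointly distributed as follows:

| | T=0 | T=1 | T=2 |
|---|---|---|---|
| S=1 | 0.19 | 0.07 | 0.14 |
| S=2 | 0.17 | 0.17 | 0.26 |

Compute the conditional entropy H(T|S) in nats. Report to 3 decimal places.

1.057 nats

Marginals: p(S) = (0.4000, 0.6000), p(T) = (0.3600, 0.2400, 0.4000).
H(T|S) = Σ p(S) · H(T|S=·).
  S=1: p=0.4000, H(T|S=1) = 1.0261
  S=2: p=0.6000, H(T|S=2) = 1.0770
Weighted sum = 1.057 nats.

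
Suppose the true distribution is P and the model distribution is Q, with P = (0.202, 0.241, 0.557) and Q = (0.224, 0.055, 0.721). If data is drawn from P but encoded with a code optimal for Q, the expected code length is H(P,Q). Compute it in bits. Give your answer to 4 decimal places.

1.7073 bits

H(P,Q) = −Σ p·log₂ q.
  −0.202·log₂(0.224) = 0.43600
  −0.241·log₂(0.055) = 1.00845
  −0.557·log₂(0.721) = 0.26286
H(P,Q) = 1.7073 bits.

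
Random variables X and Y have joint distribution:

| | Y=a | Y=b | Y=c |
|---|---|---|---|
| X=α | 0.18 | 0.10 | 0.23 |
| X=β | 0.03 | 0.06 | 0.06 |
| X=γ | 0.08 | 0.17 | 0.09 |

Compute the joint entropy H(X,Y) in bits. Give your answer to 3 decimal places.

2.943 bits

H(X,Y) = −Σ p(x,y)·log₂ p(x,y) over all 9 cells.
  cell (α,a): −0.18·log₂0.18 = 0.4453
  cell (α,b): −0.10·log₂0.10 = 0.3322
  cell (α,c): −0.23·log₂0.23 = 0.4877
  cell (β,a): −0.03·log₂0.03 = 0.1518
  cell (β,b): −0.06·log₂0.06 = 0.2435
  cell (β,c): −0.06·log₂0.06 = 0.2435
  cell (γ,a): −0.08·log₂0.08 = 0.2915
  cell (γ,b): −0.17·log₂0.17 = 0.4346
  cell (γ,c): −0.09·log₂0.09 = 0.3127
Sum = 2.943 bits.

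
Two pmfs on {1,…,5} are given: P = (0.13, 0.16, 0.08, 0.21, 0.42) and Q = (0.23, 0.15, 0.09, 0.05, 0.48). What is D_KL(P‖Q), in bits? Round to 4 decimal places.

D(P‖Q) = Σ p·log₂(p/q).
  0.13·log₂(0.13/0.23) = -0.10701
  0.16·log₂(0.16/0.15) = 0.01490
  0.08·log₂(0.08/0.09) = -0.01359
  0.21·log₂(0.21/0.05) = 0.43478
  0.42·log₂(0.42/0.48) = -0.08091
D(P‖Q) = 0.2482 bits.

0.2482 bits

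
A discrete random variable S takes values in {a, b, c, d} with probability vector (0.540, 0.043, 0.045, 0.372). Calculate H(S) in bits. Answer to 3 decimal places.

1.407 bits

H(S) = −Σ p·log₂ p.
  −(0.540)·log₂(0.540) = 0.4800
  −(0.043)·log₂(0.043) = 0.1952
  −(0.045)·log₂(0.045) = 0.2013
  −(0.372)·log₂(0.372) = 0.5307
Sum: 0.4800 + 0.1952 + 0.2013 + 0.5307 = 1.407 bits.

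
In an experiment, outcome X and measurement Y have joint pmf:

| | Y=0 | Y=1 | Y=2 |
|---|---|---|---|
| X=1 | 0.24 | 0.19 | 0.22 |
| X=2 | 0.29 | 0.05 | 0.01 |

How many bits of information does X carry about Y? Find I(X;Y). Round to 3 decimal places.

0.171 bits

Marginals: p(X) = (0.6500, 0.3500), p(Y) = (0.5300, 0.2400, 0.2300).
I(X;Y) = H(X) + H(Y) − H(X,Y).
H(X) = 0.9341, H(Y) = 1.4672, H(X,Y) = 2.2304.
I(X;Y) = 0.9341 + 1.4672 − 2.2304 = 0.171 bits.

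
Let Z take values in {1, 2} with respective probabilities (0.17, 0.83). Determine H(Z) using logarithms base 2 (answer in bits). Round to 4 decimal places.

0.6577 bits

H(Z) = −Σ p·log₂ p.
  −(0.17)·log₂(0.17) = 0.43459
  −(0.83)·log₂(0.83) = 0.22312
Sum: 0.43459 + 0.22312 = 0.6577 bits.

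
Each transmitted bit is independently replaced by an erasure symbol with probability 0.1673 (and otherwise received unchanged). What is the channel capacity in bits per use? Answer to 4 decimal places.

0.8327 bits

Binary erasure channel: capacity C = 1 − ε.
C = 1 − 0.1673 = 0.8327 bits per channel use.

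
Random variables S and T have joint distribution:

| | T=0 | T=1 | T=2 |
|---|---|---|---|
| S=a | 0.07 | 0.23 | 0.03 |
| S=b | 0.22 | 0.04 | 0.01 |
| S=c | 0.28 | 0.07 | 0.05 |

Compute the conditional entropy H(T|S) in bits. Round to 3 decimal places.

1.073 bits

Marginals: p(S) = (0.3300, 0.2700, 0.4000), p(T) = (0.5700, 0.3400, 0.0900).
H(T|S) = Σ p(S) · H(T|S=·).
  S=a: p=0.3300, H(T|S=a) = 1.1520
  S=b: p=0.2700, H(T|S=b) = 0.8250
  S=c: p=0.4000, H(T|S=c) = 1.1753
Weighted sum = 1.073 bits.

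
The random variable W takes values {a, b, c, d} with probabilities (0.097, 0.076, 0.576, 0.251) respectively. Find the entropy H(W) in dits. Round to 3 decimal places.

0.472 dits

H(W) = −Σ p·log₁₀ p.
  −(0.097)·log₁₀(0.097) = 0.0983
  −(0.076)·log₁₀(0.076) = 0.0851
  −(0.576)·log₁₀(0.576) = 0.1380
  −(0.251)·log₁₀(0.251) = 0.1507
Sum: 0.0983 + 0.0851 + 0.1380 + 0.1507 = 0.472 dits.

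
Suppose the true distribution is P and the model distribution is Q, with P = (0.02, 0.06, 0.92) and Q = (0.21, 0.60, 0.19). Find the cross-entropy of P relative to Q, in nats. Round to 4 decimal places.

H(P,Q) = −Σ p·ln q.
  −0.02·ln(0.21) = 0.03121
  −0.06·ln(0.60) = 0.03065
  −0.92·ln(0.19) = 1.52787
H(P,Q) = 1.5897 nats.

1.5897 nats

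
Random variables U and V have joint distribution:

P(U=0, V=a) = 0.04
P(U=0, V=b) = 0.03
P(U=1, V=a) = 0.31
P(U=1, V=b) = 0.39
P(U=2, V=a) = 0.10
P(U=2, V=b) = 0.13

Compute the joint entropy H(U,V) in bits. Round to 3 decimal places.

2.106 bits

H(U,V) = −Σ p(x,y)·log₂ p(x,y) over all 6 cells.
  cell (0,a): −0.04·log₂0.04 = 0.1858
  cell (0,b): −0.03·log₂0.03 = 0.1518
  cell (1,a): −0.31·log₂0.31 = 0.5238
  cell (1,b): −0.39·log₂0.39 = 0.5298
  cell (2,a): −0.10·log₂0.10 = 0.3322
  cell (2,b): −0.13·log₂0.13 = 0.3826
Sum = 2.106 bits.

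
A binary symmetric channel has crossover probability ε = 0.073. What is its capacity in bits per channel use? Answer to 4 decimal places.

0.6230 bits

Binary symmetric channel: C = 1 − h₂(ε) where h₂ is the binary entropy function.
h₂(0.073) = −0.073·log₂0.073 − 0.927·log₂0.927 = 0.3770.
C = 1 − 0.3770 = 0.6230 bits per channel use.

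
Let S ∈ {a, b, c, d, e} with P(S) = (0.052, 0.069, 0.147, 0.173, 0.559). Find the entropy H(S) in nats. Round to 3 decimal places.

H(S) = −Σ p·ln p.
  −(0.052)·ln(0.052) = 0.1537
  −(0.069)·ln(0.069) = 0.1845
  −(0.147)·ln(0.147) = 0.2818
  −(0.173)·ln(0.173) = 0.3035
  −(0.559)·ln(0.559) = 0.3251
Sum: 0.1537 + 0.1845 + 0.2818 + 0.3035 + 0.3251 = 1.249 nats.

1.249 nats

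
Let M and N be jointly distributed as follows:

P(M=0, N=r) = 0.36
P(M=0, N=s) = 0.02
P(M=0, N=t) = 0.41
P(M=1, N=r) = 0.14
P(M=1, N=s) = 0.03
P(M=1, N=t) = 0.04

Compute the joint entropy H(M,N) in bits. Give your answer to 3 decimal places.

H(M,N) = −Σ p(x,y)·log₂ p(x,y) over all 6 cells.
  cell (0,r): −0.36·log₂0.36 = 0.5306
  cell (0,s): −0.02·log₂0.02 = 0.1129
  cell (0,t): −0.41·log₂0.41 = 0.5274
  cell (1,r): −0.14·log₂0.14 = 0.3971
  cell (1,s): −0.03·log₂0.03 = 0.1518
  cell (1,t): −0.04·log₂0.04 = 0.1858
Sum = 1.906 bits.

1.906 bits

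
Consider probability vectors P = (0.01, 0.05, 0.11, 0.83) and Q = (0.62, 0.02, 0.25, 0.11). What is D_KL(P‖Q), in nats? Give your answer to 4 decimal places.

D(P‖Q) = Σ p·ln(p/q).
  0.01·ln(0.01/0.62) = -0.04127
  0.05·ln(0.05/0.02) = 0.04581
  0.11·ln(0.11/0.25) = -0.09031
  0.83·ln(0.83/0.11) = 1.67738
D(P‖Q) = 1.5916 nats.

1.5916 nats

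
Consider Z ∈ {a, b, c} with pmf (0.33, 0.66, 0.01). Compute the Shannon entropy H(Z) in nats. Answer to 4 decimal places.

0.6862 nats

H(Z) = −Σ p·ln p.
  −(0.33)·ln(0.33) = 0.36586
  −(0.66)·ln(0.66) = 0.27424
  −(0.01)·ln(0.01) = 0.04605
Sum: 0.36586 + 0.27424 + 0.04605 = 0.6862 nats.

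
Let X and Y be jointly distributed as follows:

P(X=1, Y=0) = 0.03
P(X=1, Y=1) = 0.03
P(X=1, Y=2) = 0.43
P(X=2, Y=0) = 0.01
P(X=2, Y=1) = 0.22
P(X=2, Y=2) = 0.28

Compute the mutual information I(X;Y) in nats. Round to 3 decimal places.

Marginals: p(X) = (0.4900, 0.5100), p(Y) = (0.0400, 0.2500, 0.7100).
I(X;Y) = H(X) + H(Y) − H(X,Y).
H(X) = 0.6929, H(Y) = 0.7185, H(X,Y) = 1.3089.
I(X;Y) = 0.6929 + 0.7185 − 1.3089 = 0.103 nats.

0.103 nats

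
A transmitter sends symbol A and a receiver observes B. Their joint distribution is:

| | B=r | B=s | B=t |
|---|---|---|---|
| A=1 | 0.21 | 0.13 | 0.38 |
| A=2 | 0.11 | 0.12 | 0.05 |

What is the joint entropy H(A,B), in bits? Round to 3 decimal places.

H(A,B) = −Σ p(x,y)·log₂ p(x,y) over all 6 cells.
  cell (1,r): −0.21·log₂0.21 = 0.4728
  cell (1,s): −0.13·log₂0.13 = 0.3826
  cell (1,t): −0.38·log₂0.38 = 0.5305
  cell (2,r): −0.11·log₂0.11 = 0.3503
  cell (2,s): −0.12·log₂0.12 = 0.3671
  cell (2,t): −0.05·log₂0.05 = 0.2161
Sum = 2.319 bits.

2.319 bits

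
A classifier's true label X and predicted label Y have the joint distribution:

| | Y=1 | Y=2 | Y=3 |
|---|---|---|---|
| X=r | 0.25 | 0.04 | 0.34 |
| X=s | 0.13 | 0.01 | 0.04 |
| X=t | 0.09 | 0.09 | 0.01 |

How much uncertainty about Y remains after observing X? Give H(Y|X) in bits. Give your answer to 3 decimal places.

1.221 bits

Chain rule: H(Y|X) = H(X,Y) − H(X).
Marginals: p(X) = (0.6300, 0.1800, 0.1900), p(Y) = (0.4700, 0.1400, 0.3900).
H(X,Y) = 2.5415 bits; H(X) = 1.3205 bits.
H(Y|X) = 2.5415 − 1.3205 = 1.221 bits.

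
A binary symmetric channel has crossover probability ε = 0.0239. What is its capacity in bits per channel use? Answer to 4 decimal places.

Binary symmetric channel: C = 1 − h₂(ε) where h₂ is the binary entropy function.
h₂(0.0239) = −0.0239·log₂0.0239 − 0.9761·log₂0.9761 = 0.1628.
C = 1 − 0.1628 = 0.8372 bits per channel use.

0.8372 bits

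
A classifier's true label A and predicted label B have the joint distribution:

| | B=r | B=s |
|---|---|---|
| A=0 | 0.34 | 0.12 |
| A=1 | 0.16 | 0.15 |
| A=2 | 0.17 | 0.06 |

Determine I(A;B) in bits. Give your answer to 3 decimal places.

0.034 bits

Marginals: p(A) = (0.4600, 0.3100, 0.2300), p(B) = (0.6700, 0.3300).
I(A;B) = Σ p(x,y)·log₂[p(x,y)/(p(x)p(y))].
  (0,r): 0.34·log₂(1.1032) = 0.0482
  (0,s): 0.12·log₂(0.7905) = -0.0407
  (1,r): 0.16·log₂(0.7703) = -0.0602
  (1,s): 0.15·log₂(1.4663) = 0.0828
  (2,r): 0.17·log₂(1.1032) = 0.0241
  (2,s): 0.06·log₂(0.7905) = -0.0203
Sum = 0.034 bits.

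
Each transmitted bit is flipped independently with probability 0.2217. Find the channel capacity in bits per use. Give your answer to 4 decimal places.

Binary symmetric channel: C = 1 − h₂(ε) where h₂ is the binary entropy function.
h₂(0.2217) = −0.2217·log₂0.2217 − 0.7783·log₂0.7783 = 0.7633.
C = 1 − 0.7633 = 0.2367 bits per channel use.

0.2367 bits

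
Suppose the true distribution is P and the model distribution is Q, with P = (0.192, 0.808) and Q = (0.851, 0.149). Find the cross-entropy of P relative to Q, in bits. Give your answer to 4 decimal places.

H(P,Q) = −Σ p·log₂ q.
  −0.192·log₂(0.851) = 0.04469
  −0.808·log₂(0.149) = 2.21927
H(P,Q) = 2.2640 bits.

2.2640 bits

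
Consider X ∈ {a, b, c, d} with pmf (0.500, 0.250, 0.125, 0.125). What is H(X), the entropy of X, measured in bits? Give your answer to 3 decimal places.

1.750 bits

H(X) = −Σ p·log₂ p.
  −(0.500)·log₂(0.500) = 0.5000
  −(0.250)·log₂(0.250) = 0.5000
  −(0.125)·log₂(0.125) = 0.3750
  −(0.125)·log₂(0.125) = 0.3750
Sum: 0.5000 + 0.5000 + 0.3750 + 0.3750 = 1.750 bits.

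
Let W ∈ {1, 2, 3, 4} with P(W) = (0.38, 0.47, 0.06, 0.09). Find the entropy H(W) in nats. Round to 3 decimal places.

H(W) = −Σ p·ln p.
  −(0.38)·ln(0.38) = 0.3677
  −(0.47)·ln(0.47) = 0.3549
  −(0.06)·ln(0.06) = 0.1688
  −(0.09)·ln(0.09) = 0.2167
Sum: 0.3677 + 0.3549 + 0.1688 + 0.2167 = 1.108 nats.

1.108 nats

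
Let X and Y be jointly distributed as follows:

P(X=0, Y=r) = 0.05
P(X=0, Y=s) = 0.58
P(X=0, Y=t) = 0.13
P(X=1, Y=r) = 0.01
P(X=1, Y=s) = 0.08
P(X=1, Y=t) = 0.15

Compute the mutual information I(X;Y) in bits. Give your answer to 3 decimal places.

0.125 bits

Marginals: p(X) = (0.7600, 0.2400), p(Y) = (0.0600, 0.6600, 0.2800).
I(X;Y) = H(X) + H(Y) − H(X,Y).
H(X) = 0.7950, H(Y) = 1.1534, H(X,Y) = 1.8230.
I(X;Y) = 0.7950 + 1.1534 − 1.8230 = 0.125 bits.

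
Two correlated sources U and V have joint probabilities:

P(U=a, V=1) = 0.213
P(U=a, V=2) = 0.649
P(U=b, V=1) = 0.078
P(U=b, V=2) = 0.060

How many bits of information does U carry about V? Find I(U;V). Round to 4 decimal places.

Marginals: p(U) = (0.8620, 0.1380), p(V) = (0.2910, 0.7090).
I(U;V) = H(U) + H(V) − H(U,V).
H(U) = 0.5790, H(V) = 0.8700, H(U,V) = 1.4106.
I(U;V) = 0.5790 + 0.8700 − 1.4106 = 0.0384 bits.

0.0384 bits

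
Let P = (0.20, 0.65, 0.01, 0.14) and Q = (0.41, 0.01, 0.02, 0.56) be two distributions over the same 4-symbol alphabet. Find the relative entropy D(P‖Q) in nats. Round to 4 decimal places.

D(P‖Q) = Σ p·ln(p/q).
  0.20·ln(0.20/0.41) = -0.14357
  0.65·ln(0.65/0.01) = 2.71335
  0.01·ln(0.01/0.02) = -0.00693
  0.14·ln(0.14/0.56) = -0.19408
D(P‖Q) = 2.3688 nats.

2.3688 nats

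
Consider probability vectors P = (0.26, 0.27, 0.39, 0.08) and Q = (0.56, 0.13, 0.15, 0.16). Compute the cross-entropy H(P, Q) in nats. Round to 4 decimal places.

H(P,Q) = −Σ p·ln q.
  −0.26·ln(0.56) = 0.15075
  −0.27·ln(0.13) = 0.55086
  −0.39·ln(0.15) = 0.73988
  −0.08·ln(0.16) = 0.14661
H(P,Q) = 1.5881 nats.

1.5881 nats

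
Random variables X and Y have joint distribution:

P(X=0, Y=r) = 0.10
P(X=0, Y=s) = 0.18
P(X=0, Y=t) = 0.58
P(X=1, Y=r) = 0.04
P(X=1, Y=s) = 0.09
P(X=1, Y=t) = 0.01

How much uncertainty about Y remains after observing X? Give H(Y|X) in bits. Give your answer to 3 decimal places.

1.214 bits

Chain rule: H(Y|X) = H(X,Y) − H(X).
Marginals: p(X) = (0.8600, 0.1400), p(Y) = (0.1400, 0.2700, 0.5900).
H(X,Y) = 1.7982 bits; H(X) = 0.5842 bits.
H(Y|X) = 1.7982 − 0.5842 = 1.214 bits.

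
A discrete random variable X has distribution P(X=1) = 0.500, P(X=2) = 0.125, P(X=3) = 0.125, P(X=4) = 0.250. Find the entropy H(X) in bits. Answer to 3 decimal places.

1.750 bits

H(X) = −Σ p·log₂ p.
  −(0.500)·log₂(0.500) = 0.5000
  −(0.125)·log₂(0.125) = 0.3750
  −(0.125)·log₂(0.125) = 0.3750
  −(0.250)·log₂(0.250) = 0.5000
Sum: 0.5000 + 0.3750 + 0.3750 + 0.5000 = 1.750 bits.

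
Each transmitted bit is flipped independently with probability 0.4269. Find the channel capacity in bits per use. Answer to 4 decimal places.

0.0155 bits

Binary symmetric channel: C = 1 − h₂(ε) where h₂ is the binary entropy function.
h₂(0.4269) = −0.4269·log₂0.4269 − 0.5731·log₂0.5731 = 0.9845.
C = 1 − 0.9845 = 0.0155 bits per channel use.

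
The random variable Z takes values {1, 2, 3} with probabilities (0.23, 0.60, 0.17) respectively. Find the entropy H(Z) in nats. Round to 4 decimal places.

0.9458 nats

H(Z) = −Σ p·ln p.
  −(0.23)·ln(0.23) = 0.33803
  −(0.60)·ln(0.60) = 0.30650
  −(0.17)·ln(0.17) = 0.30123
Sum: 0.33803 + 0.30650 + 0.30123 = 0.9458 nats.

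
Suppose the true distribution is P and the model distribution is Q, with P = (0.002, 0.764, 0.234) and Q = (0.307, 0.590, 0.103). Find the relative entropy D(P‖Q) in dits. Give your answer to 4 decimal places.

D(P‖Q) = Σ p·log₁₀(p/q).
  0.002·log₁₀(0.002/0.307) = -0.00437
  0.764·log₁₀(0.764/0.590) = 0.08575
  0.234·log₁₀(0.234/0.103) = 0.08339
D(P‖Q) = 0.1648 dits.

0.1648 dits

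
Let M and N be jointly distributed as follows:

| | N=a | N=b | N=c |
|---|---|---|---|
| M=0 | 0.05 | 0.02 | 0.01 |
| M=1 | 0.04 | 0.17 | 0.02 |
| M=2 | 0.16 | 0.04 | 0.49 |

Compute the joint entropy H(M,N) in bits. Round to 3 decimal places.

H(M,N) = −Σ p(x,y)·log₂ p(x,y) over all 9 cells.
  cell (0,a): −0.05·log₂0.05 = 0.2161
  cell (0,b): −0.02·log₂0.02 = 0.1129
  cell (0,c): −0.01·log₂0.01 = 0.0664
  cell (1,a): −0.04·log₂0.04 = 0.1858
  cell (1,b): −0.17·log₂0.17 = 0.4346
  cell (1,c): −0.02·log₂0.02 = 0.1129
  cell (2,a): −0.16·log₂0.16 = 0.4230
  cell (2,b): −0.04·log₂0.04 = 0.1858
  cell (2,c): −0.49·log₂0.49 = 0.5043
Sum = 2.242 bits.

2.242 bits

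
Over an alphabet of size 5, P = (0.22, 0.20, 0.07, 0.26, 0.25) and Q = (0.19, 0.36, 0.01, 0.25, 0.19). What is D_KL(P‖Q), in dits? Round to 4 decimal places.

D(P‖Q) = Σ p·log₁₀(p/q).
  0.22·log₁₀(0.22/0.19) = 0.01401
  0.20·log₁₀(0.20/0.36) = -0.05105
  0.07·log₁₀(0.07/0.01) = 0.05916
  0.26·log₁₀(0.26/0.25) = 0.00443
  0.25·log₁₀(0.25/0.19) = 0.02980
D(P‖Q) = 0.0563 dits.

0.0563 dits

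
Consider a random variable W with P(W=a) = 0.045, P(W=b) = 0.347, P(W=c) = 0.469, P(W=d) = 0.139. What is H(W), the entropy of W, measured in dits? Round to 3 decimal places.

0.493 dits

H(W) = −Σ p·log₁₀ p.
  −(0.045)·log₁₀(0.045) = 0.0606
  −(0.347)·log₁₀(0.347) = 0.1595
  −(0.469)·log₁₀(0.469) = 0.1542
  −(0.139)·log₁₀(0.139) = 0.1191
Sum: 0.0606 + 0.1595 + 0.1542 + 0.1191 = 0.493 dits.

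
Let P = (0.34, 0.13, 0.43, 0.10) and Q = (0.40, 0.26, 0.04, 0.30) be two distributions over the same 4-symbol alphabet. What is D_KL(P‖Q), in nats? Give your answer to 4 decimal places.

D(P‖Q) = Σ p·ln(p/q).
  0.34·ln(0.34/0.40) = -0.05526
  0.13·ln(0.13/0.26) = -0.09011
  0.43·ln(0.43/0.04) = 1.02121
  0.10·ln(0.10/0.30) = -0.10986
D(P‖Q) = 0.7660 nats.

0.7660 nats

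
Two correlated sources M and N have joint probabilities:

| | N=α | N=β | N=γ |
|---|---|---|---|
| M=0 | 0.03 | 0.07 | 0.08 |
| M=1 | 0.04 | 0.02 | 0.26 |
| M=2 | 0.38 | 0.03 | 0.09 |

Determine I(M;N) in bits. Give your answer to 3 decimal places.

Marginals: p(M) = (0.1800, 0.3200, 0.5000), p(N) = (0.4500, 0.1200, 0.4300).
I(M;N) = H(M) + H(N) − H(M,N).
H(M) = 1.4713, H(N) = 1.4090, H(M,N) = 2.5106.
I(M;N) = 1.4713 + 1.4090 − 2.5106 = 0.370 bits.

0.370 bits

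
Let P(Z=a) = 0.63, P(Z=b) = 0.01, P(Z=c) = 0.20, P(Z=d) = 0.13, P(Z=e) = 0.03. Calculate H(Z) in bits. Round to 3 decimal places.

1.485 bits

H(Z) = −Σ p·log₂ p.
  −(0.63)·log₂(0.63) = 0.4199
  −(0.01)·log₂(0.01) = 0.0664
  −(0.20)·log₂(0.20) = 0.4644
  −(0.13)·log₂(0.13) = 0.3826
  −(0.03)·log₂(0.03) = 0.1518
Sum: 0.4199 + 0.0664 + 0.4644 + 0.3826 + 0.1518 = 1.485 bits.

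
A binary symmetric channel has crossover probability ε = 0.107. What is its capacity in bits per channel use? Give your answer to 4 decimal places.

0.5092 bits

Binary symmetric channel: C = 1 − h₂(ε) where h₂ is the binary entropy function.
h₂(0.107) = −0.107·log₂0.107 − 0.893·log₂0.893 = 0.4908.
C = 1 − 0.4908 = 0.5092 bits per channel use.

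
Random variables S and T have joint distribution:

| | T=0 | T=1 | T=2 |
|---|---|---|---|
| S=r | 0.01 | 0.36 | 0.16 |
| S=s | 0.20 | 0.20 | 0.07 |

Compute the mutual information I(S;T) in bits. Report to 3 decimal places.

Marginals: p(S) = (0.5300, 0.4700), p(T) = (0.2100, 0.5600, 0.2300).
I(S;T) = Σ p(x,y)·log₂[p(x,y)/(p(x)p(y))].
  (r,0): 0.01·log₂(0.0898) = -0.0348
  (r,1): 0.36·log₂(1.2129) = 0.1003
  (r,2): 0.16·log₂(1.3126) = 0.0628
  (s,0): 0.20·log₂(2.0263) = 0.2038
  (s,1): 0.20·log₂(0.7599) = -0.0792
  (s,2): 0.07·log₂(0.6475) = -0.0439
Sum = 0.209 bits.

0.209 bits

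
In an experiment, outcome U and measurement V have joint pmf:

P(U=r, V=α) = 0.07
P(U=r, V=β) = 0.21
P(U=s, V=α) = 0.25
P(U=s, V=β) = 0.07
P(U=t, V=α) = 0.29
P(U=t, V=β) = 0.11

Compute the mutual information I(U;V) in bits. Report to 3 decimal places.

0.156 bits

Marginals: p(U) = (0.2800, 0.3200, 0.4000), p(V) = (0.6100, 0.3900).
I(U;V) = H(U) + H(V) − H(U,V).
H(U) = 1.5690, H(V) = 0.9648, H(U,V) = 2.3781.
I(U;V) = 1.5690 + 0.9648 − 2.3781 = 0.156 bits.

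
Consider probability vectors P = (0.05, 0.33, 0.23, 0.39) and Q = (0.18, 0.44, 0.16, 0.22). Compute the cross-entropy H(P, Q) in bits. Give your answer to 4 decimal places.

H(P,Q) = −Σ p·log₂ q.
  −0.05·log₂(0.18) = 0.12370
  −0.33·log₂(0.44) = 0.39086
  −0.23·log₂(0.16) = 0.60809
  −0.39·log₂(0.22) = 0.85193
H(P,Q) = 1.9746 bits.

1.9746 bits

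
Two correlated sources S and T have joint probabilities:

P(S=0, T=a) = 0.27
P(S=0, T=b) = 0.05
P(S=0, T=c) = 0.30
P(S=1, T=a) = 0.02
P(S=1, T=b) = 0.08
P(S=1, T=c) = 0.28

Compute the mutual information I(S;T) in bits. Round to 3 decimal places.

0.149 bits

Marginals: p(S) = (0.6200, 0.3800), p(T) = (0.2900, 0.1300, 0.5800).
I(S;T) = H(S) + H(T) − H(S,T).
H(S) = 0.9580, H(T) = 1.3564, H(S,T) = 2.1658.
I(S;T) = 0.9580 + 1.3564 − 2.1658 = 0.149 bits.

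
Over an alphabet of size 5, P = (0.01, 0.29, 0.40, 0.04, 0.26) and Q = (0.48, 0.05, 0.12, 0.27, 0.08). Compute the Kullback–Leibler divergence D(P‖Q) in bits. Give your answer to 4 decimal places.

D(P‖Q) = Σ p·log₂(p/q).
  0.01·log₂(0.01/0.48) = -0.05585
  0.29·log₂(0.29/0.05) = 0.73546
  0.40·log₂(0.40/0.12) = 0.69479
  0.04·log₂(0.04/0.27) = -0.11020
  0.26·log₂(0.26/0.08) = 0.44211
D(P‖Q) = 1.7063 bits.

1.7063 bits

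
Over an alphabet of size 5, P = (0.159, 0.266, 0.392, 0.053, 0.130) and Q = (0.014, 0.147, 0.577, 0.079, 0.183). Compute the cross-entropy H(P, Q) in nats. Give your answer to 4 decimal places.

1.7596 nats

H(P,Q) = −Σ p·ln q.
  −0.159·ln(0.014) = 0.67872
  −0.266·ln(0.147) = 0.51001
  −0.392·ln(0.577) = 0.21557
  −0.053·ln(0.079) = 0.13453
  −0.130·ln(0.183) = 0.22077
H(P,Q) = 1.7596 nats.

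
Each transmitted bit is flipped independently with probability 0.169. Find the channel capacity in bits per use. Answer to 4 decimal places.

0.3446 bits

Binary symmetric channel: C = 1 − h₂(ε) where h₂ is the binary entropy function.
h₂(0.169) = −0.169·log₂0.169 − 0.831·log₂0.831 = 0.6554.
C = 1 − 0.6554 = 0.3446 bits per channel use.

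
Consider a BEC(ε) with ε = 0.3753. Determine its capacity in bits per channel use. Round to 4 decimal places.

0.6247 bits

Binary erasure channel: capacity C = 1 − ε.
C = 1 − 0.3753 = 0.6247 bits per channel use.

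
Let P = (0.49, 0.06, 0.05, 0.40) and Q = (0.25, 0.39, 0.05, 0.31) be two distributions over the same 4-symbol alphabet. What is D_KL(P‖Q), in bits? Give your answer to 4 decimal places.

D(P‖Q) = Σ p·log₂(p/q).
  0.49·log₂(0.49/0.25) = 0.47572
  0.06·log₂(0.06/0.39) = -0.16203
  0.05·log₂(0.05/0.05) = 0.00000
  0.40·log₂(0.40/0.31) = 0.14709
D(P‖Q) = 0.4608 bits.

0.4608 bits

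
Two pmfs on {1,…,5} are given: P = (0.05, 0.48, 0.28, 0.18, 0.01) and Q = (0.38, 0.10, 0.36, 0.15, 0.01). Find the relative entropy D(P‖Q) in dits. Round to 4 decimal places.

D(P‖Q) = Σ p·log₁₀(p/q).
  0.05·log₁₀(0.05/0.38) = -0.04404
  0.48·log₁₀(0.48/0.10) = 0.32700
  0.28·log₁₀(0.28/0.36) = -0.03056
  0.18·log₁₀(0.18/0.15) = 0.01425
  0.01·log₁₀(0.01/0.01) = 0.00000
D(P‖Q) = 0.2666 dits.

0.2666 dits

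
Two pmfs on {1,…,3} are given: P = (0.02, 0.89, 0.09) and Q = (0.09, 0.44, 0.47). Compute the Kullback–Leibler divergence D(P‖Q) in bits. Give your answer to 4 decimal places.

0.6465 bits

D(P‖Q) = Σ p·log₂(p/q).
  0.02·log₂(0.02/0.09) = -0.04340
  0.89·log₂(0.89/0.44) = 0.90451
  0.09·log₂(0.09/0.47) = -0.21462
D(P‖Q) = 0.6465 bits.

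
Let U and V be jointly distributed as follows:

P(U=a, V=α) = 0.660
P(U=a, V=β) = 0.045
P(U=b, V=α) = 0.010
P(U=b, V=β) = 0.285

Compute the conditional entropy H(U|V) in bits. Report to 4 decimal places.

0.2646 bits

Chain rule: H(U|V) = H(U,V) − H(V).
Marginals: p(U) = (0.7050, 0.2950), p(V) = (0.6700, 0.3300).
H(U,V) = 1.1795 bits; H(V) = 0.9149 bits.
H(U|V) = 1.1795 − 0.9149 = 0.2646 bits.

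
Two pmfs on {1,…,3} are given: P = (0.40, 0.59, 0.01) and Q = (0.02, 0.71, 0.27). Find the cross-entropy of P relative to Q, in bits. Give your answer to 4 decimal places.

2.5680 bits

H(P,Q) = −Σ p·log₂ q.
  −0.40·log₂(0.02) = 2.25754
  −0.59·log₂(0.71) = 0.29152
  −0.01·log₂(0.27) = 0.01889
H(P,Q) = 2.5680 bits.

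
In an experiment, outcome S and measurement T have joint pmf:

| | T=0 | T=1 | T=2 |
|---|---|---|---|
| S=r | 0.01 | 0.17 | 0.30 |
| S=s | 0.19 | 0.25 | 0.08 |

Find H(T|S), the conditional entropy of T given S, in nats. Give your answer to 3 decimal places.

0.880 nats

Chain rule: H(T|S) = H(S,T) − H(S).
Marginals: p(S) = (0.4800, 0.5200), p(T) = (0.2000, 0.4200, 0.3800).
H(S,T) = 1.5726 nats; H(S) = 0.6923 nats.
H(T|S) = 1.5726 − 0.6923 = 0.880 nats.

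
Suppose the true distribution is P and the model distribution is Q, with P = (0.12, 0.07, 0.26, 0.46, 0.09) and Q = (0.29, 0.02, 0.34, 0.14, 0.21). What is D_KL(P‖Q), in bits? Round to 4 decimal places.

D(P‖Q) = Σ p·log₂(p/q).
  0.12·log₂(0.12/0.29) = -0.15276
  0.07·log₂(0.07/0.02) = 0.12651
  0.26·log₂(0.26/0.34) = -0.10063
  0.46·log₂(0.46/0.14) = 0.78946
  0.09·log₂(0.09/0.21) = -0.11002
D(P‖Q) = 0.5526 bits.

0.5526 bits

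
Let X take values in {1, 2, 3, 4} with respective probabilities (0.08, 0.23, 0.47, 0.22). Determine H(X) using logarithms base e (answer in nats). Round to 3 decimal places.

H(X) = −Σ p·ln p.
  −(0.08)·ln(0.08) = 0.2021
  −(0.23)·ln(0.23) = 0.3380
  −(0.47)·ln(0.47) = 0.3549
  −(0.22)·ln(0.22) = 0.3331
Sum: 0.2021 + 0.3380 + 0.3549 + 0.3331 = 1.228 nats.

1.228 nats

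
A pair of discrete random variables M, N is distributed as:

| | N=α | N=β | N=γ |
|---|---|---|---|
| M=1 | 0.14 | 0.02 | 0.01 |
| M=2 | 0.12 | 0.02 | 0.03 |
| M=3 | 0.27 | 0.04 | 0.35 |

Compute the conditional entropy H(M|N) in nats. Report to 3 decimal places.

0.781 nats

Marginals: p(M) = (0.1700, 0.1700, 0.6600), p(N) = (0.5300, 0.0800, 0.3900).
H(M|N) = Σ p(N) · H(M|N=·).
  N=α: p=0.5300, H(M|N=α) = 1.0316
  N=β: p=0.0800, H(M|N=β) = 1.0397
  N=γ: p=0.3900, H(M|N=γ) = 0.3884
Weighted sum = 0.781 nats.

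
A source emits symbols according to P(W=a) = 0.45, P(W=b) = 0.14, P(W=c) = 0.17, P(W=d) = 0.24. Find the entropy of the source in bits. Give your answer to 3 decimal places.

H(W) = −Σ p·log₂ p.
  −(0.45)·log₂(0.45) = 0.5184
  −(0.14)·log₂(0.14) = 0.3971
  −(0.17)·log₂(0.17) = 0.4346
  −(0.24)·log₂(0.24) = 0.4941
Sum: 0.5184 + 0.3971 + 0.4346 + 0.4941 = 1.844 bits.

1.844 bits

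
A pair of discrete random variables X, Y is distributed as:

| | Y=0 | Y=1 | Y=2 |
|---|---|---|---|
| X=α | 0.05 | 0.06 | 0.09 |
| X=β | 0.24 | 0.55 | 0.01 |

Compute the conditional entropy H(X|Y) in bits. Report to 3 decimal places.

0.522 bits

Chain rule: H(X|Y) = H(X,Y) − H(Y).
Marginals: p(X) = (0.2000, 0.8000), p(Y) = (0.2900, 0.6100, 0.1000).
H(X,Y) = 1.8072 bits; H(Y) = 1.2851 bits.
H(X|Y) = 1.8072 − 1.2851 = 0.522 bits.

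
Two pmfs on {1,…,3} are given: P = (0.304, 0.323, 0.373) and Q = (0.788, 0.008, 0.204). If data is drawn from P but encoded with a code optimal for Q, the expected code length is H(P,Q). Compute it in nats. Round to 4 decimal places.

2.2249 nats

H(P,Q) = −Σ p·ln q.
  −0.304·ln(0.788) = 0.07243
  −0.323·ln(0.008) = 1.55955
  −0.373·ln(0.204) = 0.59293
H(P,Q) = 2.2249 nats.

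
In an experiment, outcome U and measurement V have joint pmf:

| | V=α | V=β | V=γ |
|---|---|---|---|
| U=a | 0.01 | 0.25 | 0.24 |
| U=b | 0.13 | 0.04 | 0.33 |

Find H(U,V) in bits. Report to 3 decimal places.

H(U,V) = −Σ p(x,y)·log₂ p(x,y) over all 6 cells.
  cell (a,α): −0.01·log₂0.01 = 0.0664
  cell (a,β): −0.25·log₂0.25 = 0.5000
  cell (a,γ): −0.24·log₂0.24 = 0.4941
  cell (b,α): −0.13·log₂0.13 = 0.3826
  cell (b,β): −0.04·log₂0.04 = 0.1858
  cell (b,γ): −0.33·log₂0.33 = 0.5278
Sum = 2.157 bits.

2.157 bits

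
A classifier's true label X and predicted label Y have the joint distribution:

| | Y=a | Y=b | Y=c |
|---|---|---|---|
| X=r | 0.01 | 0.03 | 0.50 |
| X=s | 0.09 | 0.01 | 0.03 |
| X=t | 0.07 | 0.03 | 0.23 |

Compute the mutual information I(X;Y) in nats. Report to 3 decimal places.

0.165 nats

Marginals: p(X) = (0.5400, 0.1300, 0.3300), p(Y) = (0.1700, 0.0700, 0.7600).
I(X;Y) = H(X) + H(Y) − H(X,Y).
H(X) = 0.9638, H(Y) = 0.6960, H(X,Y) = 1.4952.
I(X;Y) = 0.9638 + 0.6960 − 1.4952 = 0.165 nats.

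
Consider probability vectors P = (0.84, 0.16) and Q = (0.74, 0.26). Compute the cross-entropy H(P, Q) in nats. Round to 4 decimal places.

H(P,Q) = −Σ p·ln q.
  −0.84·ln(0.74) = 0.25293
  −0.16·ln(0.26) = 0.21553
H(P,Q) = 0.4685 nats.

0.4685 nats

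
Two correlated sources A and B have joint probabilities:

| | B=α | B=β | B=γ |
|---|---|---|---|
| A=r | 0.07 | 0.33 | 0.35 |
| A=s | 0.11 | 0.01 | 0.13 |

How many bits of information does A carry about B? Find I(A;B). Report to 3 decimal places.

Marginals: p(A) = (0.7500, 0.2500), p(B) = (0.1800, 0.3400, 0.4800).
I(A;B) = Σ p(x,y)·log₂[p(x,y)/(p(x)p(y))].
  (r,α): 0.07·log₂(0.5185) = -0.0663
  (r,β): 0.33·log₂(1.2941) = 0.1227
  (r,γ): 0.35·log₂(0.9722) = -0.0142
  (s,α): 0.11·log₂(2.4444) = 0.1418
  (s,β): 0.01·log₂(0.1176) = -0.0309
  (s,γ): 0.13·log₂(1.0833) = 0.0150
Sum = 0.168 bits.

0.168 bits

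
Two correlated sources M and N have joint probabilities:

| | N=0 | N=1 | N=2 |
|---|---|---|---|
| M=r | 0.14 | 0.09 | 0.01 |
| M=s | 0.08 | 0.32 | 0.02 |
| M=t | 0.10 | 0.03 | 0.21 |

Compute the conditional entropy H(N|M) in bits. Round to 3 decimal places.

Chain rule: H(N|M) = H(M,N) − H(M).
Marginals: p(M) = (0.2400, 0.4200, 0.3400), p(N) = (0.3200, 0.4400, 0.2400).
H(M,N) = 2.6634 bits; H(M) = 1.5490 bits.
H(N|M) = 2.6634 − 1.5490 = 1.114 bits.

1.114 bits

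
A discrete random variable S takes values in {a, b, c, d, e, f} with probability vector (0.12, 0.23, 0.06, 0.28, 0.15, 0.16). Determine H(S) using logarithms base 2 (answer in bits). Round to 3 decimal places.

2.446 bits

H(S) = −Σ p·log₂ p.
  −(0.12)·log₂(0.12) = 0.3671
  −(0.23)·log₂(0.23) = 0.4877
  −(0.06)·log₂(0.06) = 0.2435
  −(0.28)·log₂(0.28) = 0.5142
  −(0.15)·log₂(0.15) = 0.4105
  −(0.16)·log₂(0.16) = 0.4230
Sum: 0.3671 + 0.4877 + 0.2435 + 0.5142 + 0.4105 + 0.4230 = 2.446 bits.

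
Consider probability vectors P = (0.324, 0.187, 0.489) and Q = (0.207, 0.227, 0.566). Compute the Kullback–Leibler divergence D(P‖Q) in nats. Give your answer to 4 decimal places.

0.0374 nats

D(P‖Q) = Σ p·ln(p/q).
  0.324·ln(0.324/0.207) = 0.14516
  0.187·ln(0.187/0.227) = -0.03625
  0.489·ln(0.489/0.566) = -0.07151
D(P‖Q) = 0.0374 nats.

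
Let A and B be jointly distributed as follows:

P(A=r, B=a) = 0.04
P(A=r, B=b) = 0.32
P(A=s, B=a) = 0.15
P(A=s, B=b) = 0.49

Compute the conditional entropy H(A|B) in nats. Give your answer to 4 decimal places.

Chain rule: H(A|B) = H(A,B) − H(B).
Marginals: p(A) = (0.3600, 0.6400), p(B) = (0.1900, 0.8100).
H(A,B) = 1.1275 nats; H(B) = 0.4862 nats.
H(A|B) = 1.1275 − 0.4862 = 0.6413 nats.

0.6413 nats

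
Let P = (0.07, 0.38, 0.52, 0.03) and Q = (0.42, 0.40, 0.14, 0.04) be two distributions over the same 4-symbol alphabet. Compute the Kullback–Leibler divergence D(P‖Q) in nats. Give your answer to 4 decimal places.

D(P‖Q) = Σ p·ln(p/q).
  0.07·ln(0.07/0.42) = -0.12542
  0.38·ln(0.38/0.40) = -0.01949
  0.52·ln(0.52/0.14) = 0.68234
  0.03·ln(0.03/0.04) = -0.00863
D(P‖Q) = 0.5288 nats.

0.5288 nats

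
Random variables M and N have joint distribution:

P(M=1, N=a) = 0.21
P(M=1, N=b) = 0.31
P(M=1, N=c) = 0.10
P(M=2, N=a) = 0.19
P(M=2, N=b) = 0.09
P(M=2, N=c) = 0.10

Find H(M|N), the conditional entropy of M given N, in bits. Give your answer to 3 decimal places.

0.907 bits

Marginals: p(M) = (0.6200, 0.3800), p(N) = (0.4000, 0.4000, 0.2000).
H(M|N) = Σ p(N) · H(M|N=·).
  N=a: p=0.4000, H(M|N=a) = 0.9982
  N=b: p=0.4000, H(M|N=b) = 0.7692
  N=c: p=0.2000, H(M|N=c) = 1.0000
Weighted sum = 0.907 bits.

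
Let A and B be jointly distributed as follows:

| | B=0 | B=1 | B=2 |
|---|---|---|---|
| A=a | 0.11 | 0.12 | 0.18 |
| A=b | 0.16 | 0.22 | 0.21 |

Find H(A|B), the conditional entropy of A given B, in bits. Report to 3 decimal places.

Marginals: p(A) = (0.4100, 0.5900), p(B) = (0.2700, 0.3400, 0.3900).
H(A|B) = Σ p(B) · H(A|B=·).
  B=0: p=0.2700, H(A|B=0) = 0.9751
  B=1: p=0.3400, H(A|B=1) = 0.9367
  B=2: p=0.3900, H(A|B=2) = 0.9957
Weighted sum = 0.970 bits.

0.970 bits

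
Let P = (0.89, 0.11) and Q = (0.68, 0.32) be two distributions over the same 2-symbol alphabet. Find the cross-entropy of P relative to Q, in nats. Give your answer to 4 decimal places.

H(P,Q) = −Σ p·ln q.
  −0.89·ln(0.68) = 0.34324
  −0.11·ln(0.32) = 0.12534
H(P,Q) = 0.4686 nats.

0.4686 nats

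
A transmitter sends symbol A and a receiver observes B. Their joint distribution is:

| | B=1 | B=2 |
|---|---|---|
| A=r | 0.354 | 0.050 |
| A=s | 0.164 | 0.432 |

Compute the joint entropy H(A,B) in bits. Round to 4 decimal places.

H(A,B) = −Σ p(x,y)·log₂ p(x,y) over all 4 cells.
  cell (r,1): −0.354·log₂0.354 = 0.53036
  cell (r,2): −0.050·log₂0.050 = 0.21610
  cell (s,1): −0.164·log₂0.164 = 0.42775
  cell (s,2): −0.432·log₂0.432 = 0.52311
Sum = 1.6973 bits.

1.6973 bits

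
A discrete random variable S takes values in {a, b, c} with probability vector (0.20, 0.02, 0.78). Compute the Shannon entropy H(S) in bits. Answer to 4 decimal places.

0.8569 bits

H(S) = −Σ p·log₂ p.
  −(0.20)·log₂(0.20) = 0.46439
  −(0.02)·log₂(0.02) = 0.11288
  −(0.78)·log₂(0.78) = 0.27959
Sum: 0.46439 + 0.11288 + 0.27959 = 0.8569 bits.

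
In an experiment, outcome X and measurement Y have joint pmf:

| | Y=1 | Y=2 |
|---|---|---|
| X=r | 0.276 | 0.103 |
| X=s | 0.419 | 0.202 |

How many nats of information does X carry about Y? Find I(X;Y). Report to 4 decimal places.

Marginals: p(X) = (0.3790, 0.6210), p(Y) = (0.6950, 0.3050).
I(X;Y) = H(X) + H(Y) − H(X,Y).
H(X) = 0.6636, H(Y) = 0.6150, H(X,Y) = 1.2770.
I(X;Y) = 0.6636 + 0.6150 − 1.2770 = 0.0016 nats.

0.0016 nats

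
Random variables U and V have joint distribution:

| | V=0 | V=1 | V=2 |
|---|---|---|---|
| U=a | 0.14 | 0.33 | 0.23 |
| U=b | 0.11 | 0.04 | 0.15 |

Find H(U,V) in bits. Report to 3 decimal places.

2.359 bits

H(U,V) = −Σ p(x,y)·log₂ p(x,y) over all 6 cells.
  cell (a,0): −0.14·log₂0.14 = 0.3971
  cell (a,1): −0.33·log₂0.33 = 0.5278
  cell (a,2): −0.23·log₂0.23 = 0.4877
  cell (b,0): −0.11·log₂0.11 = 0.3503
  cell (b,1): −0.04·log₂0.04 = 0.1858
  cell (b,2): −0.15·log₂0.15 = 0.4105
Sum = 2.359 bits.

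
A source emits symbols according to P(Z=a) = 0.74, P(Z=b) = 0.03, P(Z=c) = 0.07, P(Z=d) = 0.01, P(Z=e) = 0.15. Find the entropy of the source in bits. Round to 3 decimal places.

1.219 bits

H(Z) = −Σ p·log₂ p.
  −(0.74)·log₂(0.74) = 0.3215
  −(0.03)·log₂(0.03) = 0.1518
  −(0.07)·log₂(0.07) = 0.2686
  −(0.01)·log₂(0.01) = 0.0664
  −(0.15)·log₂(0.15) = 0.4105
Sum: 0.3215 + 0.1518 + 0.2686 + 0.0664 + 0.4105 = 1.219 bits.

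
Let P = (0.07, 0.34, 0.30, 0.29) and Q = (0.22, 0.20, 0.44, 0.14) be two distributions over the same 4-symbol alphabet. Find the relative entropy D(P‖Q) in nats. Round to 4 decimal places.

D(P‖Q) = Σ p·ln(p/q).
  0.07·ln(0.07/0.22) = -0.08016
  0.34·ln(0.34/0.20) = 0.18041
  0.30·ln(0.30/0.44) = -0.11490
  0.29·ln(0.29/0.14) = 0.21119
D(P‖Q) = 0.1965 nats.

0.1965 nats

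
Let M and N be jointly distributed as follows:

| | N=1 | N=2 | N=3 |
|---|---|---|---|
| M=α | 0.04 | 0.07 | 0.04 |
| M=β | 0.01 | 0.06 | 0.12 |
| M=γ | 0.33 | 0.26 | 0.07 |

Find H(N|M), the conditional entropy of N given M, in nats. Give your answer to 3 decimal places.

Chain rule: H(N|M) = H(M,N) − H(M).
Marginals: p(M) = (0.1500, 0.1900, 0.6600), p(N) = (0.3800, 0.3900, 0.2300).
H(M,N) = 1.8152 nats; H(M) = 0.8743 nats.
H(N|M) = 1.8152 − 0.8743 = 0.941 nats.

0.941 nats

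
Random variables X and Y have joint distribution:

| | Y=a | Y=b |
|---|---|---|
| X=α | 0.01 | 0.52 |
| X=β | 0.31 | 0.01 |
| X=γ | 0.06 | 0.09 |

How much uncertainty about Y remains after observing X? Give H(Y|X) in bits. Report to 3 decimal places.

0.281 bits

Marginals: p(X) = (0.5300, 0.3200, 0.1500), p(Y) = (0.3800, 0.6200).
H(Y|X) = Σ p(X) · H(Y|X=·).
  X=α: p=0.5300, H(Y|X=α) = 0.1350
  X=β: p=0.3200, H(Y|X=β) = 0.2006
  X=γ: p=0.1500, H(Y|X=γ) = 0.9710
Weighted sum = 0.281 bits.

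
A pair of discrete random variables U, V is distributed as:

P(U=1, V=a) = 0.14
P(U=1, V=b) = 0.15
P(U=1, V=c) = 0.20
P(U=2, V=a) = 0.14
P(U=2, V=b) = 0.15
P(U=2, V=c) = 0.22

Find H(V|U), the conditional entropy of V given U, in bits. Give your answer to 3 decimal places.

1.561 bits

Marginals: p(U) = (0.4900, 0.5100), p(V) = (0.2800, 0.3000, 0.4200).
H(V|U) = Σ p(U) · H(V|U=·).
  U=1: p=0.4900, H(V|U=1) = 1.5669
  U=2: p=0.5100, H(V|U=2) = 1.5545
Weighted sum = 1.561 bits.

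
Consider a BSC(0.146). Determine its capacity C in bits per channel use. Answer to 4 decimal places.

0.4003 bits

Binary symmetric channel: C = 1 − h₂(ε) where h₂ is the binary entropy function.
h₂(0.146) = −0.146·log₂0.146 − 0.854·log₂0.854 = 0.5997.
C = 1 − 0.5997 = 0.4003 bits per channel use.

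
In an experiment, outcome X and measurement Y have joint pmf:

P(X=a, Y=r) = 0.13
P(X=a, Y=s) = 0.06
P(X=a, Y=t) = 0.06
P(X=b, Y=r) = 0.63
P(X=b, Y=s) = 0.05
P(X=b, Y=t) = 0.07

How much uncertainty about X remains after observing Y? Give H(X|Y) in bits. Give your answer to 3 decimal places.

Chain rule: H(X|Y) = H(X,Y) − H(Y).
Marginals: p(X) = (0.2500, 0.7500), p(Y) = (0.7600, 0.1100, 0.1300).
H(X,Y) = 1.7743 bits; H(Y) = 1.0338 bits.
H(X|Y) = 1.7743 − 1.0338 = 0.740 bits.

0.740 bits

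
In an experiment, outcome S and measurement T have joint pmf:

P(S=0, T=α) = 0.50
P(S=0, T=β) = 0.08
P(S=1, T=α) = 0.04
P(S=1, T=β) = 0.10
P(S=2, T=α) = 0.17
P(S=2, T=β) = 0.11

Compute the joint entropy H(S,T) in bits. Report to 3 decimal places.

H(S,T) = −Σ p(x,y)·log₂ p(x,y) over all 6 cells.
  cell (0,α): −0.50·log₂0.50 = 0.5000
  cell (0,β): −0.08·log₂0.08 = 0.2915
  cell (1,α): −0.04·log₂0.04 = 0.1858
  cell (1,β): −0.10·log₂0.10 = 0.3322
  cell (2,α): −0.17·log₂0.17 = 0.4346
  cell (2,β): −0.11·log₂0.11 = 0.3503
Sum = 2.094 bits.

2.094 bits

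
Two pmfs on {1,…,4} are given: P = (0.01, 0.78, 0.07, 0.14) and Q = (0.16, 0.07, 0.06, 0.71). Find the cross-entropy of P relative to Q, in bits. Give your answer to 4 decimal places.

H(P,Q) = −Σ p·log₂ q.
  −0.01·log₂(0.16) = 0.02644
  −0.78·log₂(0.07) = 2.99247
  −0.07·log₂(0.06) = 0.28412
  −0.14·log₂(0.71) = 0.06918
H(P,Q) = 3.3722 bits.

3.3722 bits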